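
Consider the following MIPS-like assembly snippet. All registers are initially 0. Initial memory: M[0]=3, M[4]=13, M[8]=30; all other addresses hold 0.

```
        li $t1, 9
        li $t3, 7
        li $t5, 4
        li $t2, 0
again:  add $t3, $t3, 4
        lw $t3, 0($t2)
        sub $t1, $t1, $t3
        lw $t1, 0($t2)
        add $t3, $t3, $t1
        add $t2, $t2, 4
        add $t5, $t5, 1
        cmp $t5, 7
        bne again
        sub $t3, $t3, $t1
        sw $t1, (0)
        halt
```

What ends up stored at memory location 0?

$t1=9
$t3=7
$t5=4
$t2=0
$t3=7+4=11
$t3=M[0]=3
$t1=9-3=6
$t1=M[0]=3
$t3=3+3=6
$t2=0+4=4
$t5=4+1=5
cmp $t5, 7  (cmp 5,7)
bne again: taken
$t3=6+4=10
$t3=M[4]=13
$t1=3-13=-10
$t1=M[4]=13
$t3=13+13=26
$t2=4+4=8
$t5=5+1=6
cmp $t5, 7  (cmp 6,7)
bne again: taken
$t3=26+4=30
$t3=M[8]=30
$t1=13-30=-17
$t1=M[8]=30
$t3=30+30=60
$t2=8+4=12
$t5=6+1=7
cmp $t5, 7  (cmp 7,7)
bne again: not taken
$t3=60-30=30
sw $t1, (0) → M[0]=30
halt.

30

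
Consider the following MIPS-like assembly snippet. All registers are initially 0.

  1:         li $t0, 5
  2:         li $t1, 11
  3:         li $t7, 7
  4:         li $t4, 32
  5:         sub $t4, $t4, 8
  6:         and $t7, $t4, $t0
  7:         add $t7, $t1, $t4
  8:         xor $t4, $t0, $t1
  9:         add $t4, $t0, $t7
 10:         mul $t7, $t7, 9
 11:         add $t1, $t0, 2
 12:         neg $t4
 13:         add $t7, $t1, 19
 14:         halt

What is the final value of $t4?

-40

$t0=5
$t1=11
$t7=7
$t4=32
$t4=32-8=24
$t7=24&5=0
$t7=11+24=35
$t4=5^11=14
$t4=5+35=40
$t7=35*9=315
$t1=5+2=7
$t4=-(40)=-40
$t7=7+19=26
halt.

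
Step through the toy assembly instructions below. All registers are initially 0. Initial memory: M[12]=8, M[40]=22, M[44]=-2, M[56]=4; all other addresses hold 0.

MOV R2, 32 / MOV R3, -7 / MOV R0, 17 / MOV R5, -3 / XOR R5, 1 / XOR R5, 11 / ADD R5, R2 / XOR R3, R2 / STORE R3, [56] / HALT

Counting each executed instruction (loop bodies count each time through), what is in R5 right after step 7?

R2=32
R3=-7
R0=17
R5=-3
R5=(-3)^1=-4
R5=(-4)^11=-9
R5=(-9)+32=23
After step 7: R5 = 23.

23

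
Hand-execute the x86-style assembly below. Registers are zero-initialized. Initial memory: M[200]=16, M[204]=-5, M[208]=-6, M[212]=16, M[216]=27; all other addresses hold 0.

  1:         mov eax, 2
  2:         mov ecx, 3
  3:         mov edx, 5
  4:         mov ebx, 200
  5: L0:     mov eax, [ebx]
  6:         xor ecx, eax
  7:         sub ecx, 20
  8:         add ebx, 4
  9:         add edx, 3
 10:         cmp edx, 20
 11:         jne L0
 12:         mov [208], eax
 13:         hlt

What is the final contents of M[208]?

mov eax, 2 → eax=2
mov ecx, 3 → ecx=3
mov edx, 5 → edx=5
mov ebx, 200 → ebx=200
mov eax, [ebx] → eax=M[200]=16
xor ecx, eax → ecx=3^16=19
sub ecx, 20 → ecx=19-20=-1
add ebx, 4 → ebx=200+4=204
add edx, 3 → edx=5+3=8
cmp edx, 20  (cmp 8,20)
jne L0: taken
mov eax, [ebx] → eax=M[204]=-5
xor ecx, eax → ecx=(-1)^(-5)=4
sub ecx, 20 → ecx=4-20=-16
add ebx, 4 → ebx=204+4=208
add edx, 3 → edx=8+3=11
cmp edx, 20  (cmp 11,20)
jne L0: taken
mov eax, [ebx] → eax=M[208]=-6
xor ecx, eax → ecx=(-16)^(-6)=10
sub ecx, 20 → ecx=10-20=-10
add ebx, 4 → ebx=208+4=212
add edx, 3 → edx=11+3=14
cmp edx, 20  (cmp 14,20)
jne L0: taken
mov eax, [ebx] → eax=M[212]=16
xor ecx, eax → ecx=(-10)^16=-26
sub ecx, 20 → ecx=(-26)-20=-46
add ebx, 4 → ebx=212+4=216
add edx, 3 → edx=14+3=17
cmp edx, 20  (cmp 17,20)
jne L0: taken
mov eax, [ebx] → eax=M[216]=27
xor ecx, eax → ecx=(-46)^27=-55
sub ecx, 20 → ecx=(-55)-20=-75
add ebx, 4 → ebx=216+4=220
add edx, 3 → edx=17+3=20
cmp edx, 20  (cmp 20,20)
jne L0: not taken
mov [208], eax → M[208]=27
halt.

27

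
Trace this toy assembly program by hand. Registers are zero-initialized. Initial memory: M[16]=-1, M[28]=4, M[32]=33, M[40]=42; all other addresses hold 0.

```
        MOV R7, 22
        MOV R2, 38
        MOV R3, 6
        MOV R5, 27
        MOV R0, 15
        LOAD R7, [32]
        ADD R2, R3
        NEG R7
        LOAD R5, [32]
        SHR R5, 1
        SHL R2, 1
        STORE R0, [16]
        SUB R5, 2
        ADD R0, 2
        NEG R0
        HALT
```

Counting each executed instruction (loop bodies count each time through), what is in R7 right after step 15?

-33

MOV R7, 22 → R7=22
MOV R2, 38 → R2=38
MOV R3, 6 → R3=6
MOV R5, 27 → R5=27
MOV R0, 15 → R0=15
LOAD R7, [32] → R7=M[32]=33
ADD R2, R3 → R2=38+6=44
NEG R7 → R7=-(33)=-33
LOAD R5, [32] → R5=M[32]=33
SHR R5, 1 → R5=33>>1=16
SHL R2, 1 → R2=44<<1=88
STORE R0, [16] → M[16]=15
SUB R5, 2 → R5=16-2=14
ADD R0, 2 → R0=15+2=17
NEG R0 → R0=-(17)=-17
After step 15: R7 = -33.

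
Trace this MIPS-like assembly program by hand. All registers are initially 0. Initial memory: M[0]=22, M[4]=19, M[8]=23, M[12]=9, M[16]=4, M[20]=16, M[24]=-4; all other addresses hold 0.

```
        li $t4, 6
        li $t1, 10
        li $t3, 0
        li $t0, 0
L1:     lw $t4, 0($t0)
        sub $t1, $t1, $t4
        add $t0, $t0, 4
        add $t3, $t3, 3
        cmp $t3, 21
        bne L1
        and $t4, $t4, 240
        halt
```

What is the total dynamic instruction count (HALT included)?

li $t4, 6 → $t4=6
li $t1, 10 → $t1=10
li $t3, 0 → $t3=0
li $t0, 0 → $t0=0
lw $t4, 0($t0) → $t4=M[0]=22
sub $t1, $t1, $t4 → $t1=10-22=-12
add $t0, $t0, 4 → $t0=0+4=4
add $t3, $t3, 3 → $t3=0+3=3
cmp $t3, 21  (cmp 3,21)
bne L1: taken
lw $t4, 0($t0) → $t4=M[4]=19
sub $t1, $t1, $t4 → $t1=(-12)-19=-31
add $t0, $t0, 4 → $t0=4+4=8
add $t3, $t3, 3 → $t3=3+3=6
cmp $t3, 21  (cmp 6,21)
bne L1: taken
lw $t4, 0($t0) → $t4=M[8]=23
sub $t1, $t1, $t4 → $t1=(-31)-23=-54
add $t0, $t0, 4 → $t0=8+4=12
add $t3, $t3, 3 → $t3=6+3=9
cmp $t3, 21  (cmp 9,21)
bne L1: taken
lw $t4, 0($t0) → $t4=M[12]=9
sub $t1, $t1, $t4 → $t1=(-54)-9=-63
add $t0, $t0, 4 → $t0=12+4=16
add $t3, $t3, 3 → $t3=9+3=12
cmp $t3, 21  (cmp 12,21)
bne L1: taken
lw $t4, 0($t0) → $t4=M[16]=4
sub $t1, $t1, $t4 → $t1=(-63)-4=-67
add $t0, $t0, 4 → $t0=16+4=20
add $t3, $t3, 3 → $t3=12+3=15
cmp $t3, 21  (cmp 15,21)
bne L1: taken
lw $t4, 0($t0) → $t4=M[20]=16
sub $t1, $t1, $t4 → $t1=(-67)-16=-83
add $t0, $t0, 4 → $t0=20+4=24
add $t3, $t3, 3 → $t3=15+3=18
cmp $t3, 21  (cmp 18,21)
bne L1: taken
lw $t4, 0($t0) → $t4=M[24]=-4
sub $t1, $t1, $t4 → $t1=(-83)-(-4)=-79
add $t0, $t0, 4 → $t0=24+4=28
add $t3, $t3, 3 → $t3=18+3=21
cmp $t3, 21  (cmp 21,21)
bne L1: not taken
and $t4, $t4, 240 → $t4=(-4)&240=240
halt.
Total executed instructions: 48.

48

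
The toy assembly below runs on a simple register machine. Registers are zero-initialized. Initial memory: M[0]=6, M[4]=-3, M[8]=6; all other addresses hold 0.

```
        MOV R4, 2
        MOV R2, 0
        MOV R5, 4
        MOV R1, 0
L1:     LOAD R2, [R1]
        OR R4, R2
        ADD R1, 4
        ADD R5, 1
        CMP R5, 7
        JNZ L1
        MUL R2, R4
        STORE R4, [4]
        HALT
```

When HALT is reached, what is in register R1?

after MOV R4, 2: R4=2
after MOV R2, 0: R2=0
after MOV R5, 4: R5=4
after MOV R1, 0: R1=0
after LOAD R2, [R1]: R2=M[0]=6
after OR R4, R2: R4=2|6=6
after ADD R1, 4: R1=0+4=4
after ADD R5, 1: R5=4+1=5
CMP R5, 7  (cmp 5,7)
JNZ L1: taken
after LOAD R2, [R1]: R2=M[4]=-3
after OR R4, R2: R4=6|(-3)=-1
after ADD R1, 4: R1=4+4=8
after ADD R5, 1: R5=5+1=6
CMP R5, 7  (cmp 6,7)
JNZ L1: taken
after LOAD R2, [R1]: R2=M[8]=6
after OR R4, R2: R4=(-1)|6=-1
after ADD R1, 4: R1=8+4=12
after ADD R5, 1: R5=6+1=7
CMP R5, 7  (cmp 7,7)
JNZ L1: not taken
after MUL R2, R4: R2=6*(-1)=-6
STORE R4, [4] → M[4]=-1
halt.

12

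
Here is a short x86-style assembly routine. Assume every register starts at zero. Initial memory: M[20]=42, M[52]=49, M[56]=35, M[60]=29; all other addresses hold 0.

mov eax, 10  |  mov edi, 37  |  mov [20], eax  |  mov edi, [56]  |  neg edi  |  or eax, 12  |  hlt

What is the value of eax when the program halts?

mov eax, 10 → eax=10
mov edi, 37 → edi=37
mov [20], eax → M[20]=10
mov edi, [56] → edi=M[56]=35
neg edi → edi=-(35)=-35
or eax, 12 → eax=10|12=14
halt.

14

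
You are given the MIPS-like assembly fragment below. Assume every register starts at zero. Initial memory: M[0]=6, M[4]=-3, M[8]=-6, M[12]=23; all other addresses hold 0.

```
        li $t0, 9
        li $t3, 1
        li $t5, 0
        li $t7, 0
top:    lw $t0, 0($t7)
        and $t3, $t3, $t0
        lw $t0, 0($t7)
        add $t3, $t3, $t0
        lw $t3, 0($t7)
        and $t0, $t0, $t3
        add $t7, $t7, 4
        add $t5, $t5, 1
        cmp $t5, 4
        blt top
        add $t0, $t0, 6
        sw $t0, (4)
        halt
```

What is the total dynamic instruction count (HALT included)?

47

after li $t0, 9: $t0=9
after li $t3, 1: $t3=1
after li $t5, 0: $t5=0
after li $t7, 0: $t7=0
after lw $t0, 0($t7): $t0=M[0]=6
after and $t3, $t3, $t0: $t3=1&6=0
after lw $t0, 0($t7): $t0=M[0]=6
after add $t3, $t3, $t0: $t3=0+6=6
after lw $t3, 0($t7): $t3=M[0]=6
after and $t0, $t0, $t3: $t0=6&6=6
after add $t7, $t7, 4: $t7=0+4=4
after add $t5, $t5, 1: $t5=0+1=1
cmp $t5, 4  (cmp 1,4)
blt top: taken
after lw $t0, 0($t7): $t0=M[4]=-3
after and $t3, $t3, $t0: $t3=6&(-3)=4
after lw $t0, 0($t7): $t0=M[4]=-3
after add $t3, $t3, $t0: $t3=4+(-3)=1
after lw $t3, 0($t7): $t3=M[4]=-3
after and $t0, $t0, $t3: $t0=(-3)&(-3)=-3
after add $t7, $t7, 4: $t7=4+4=8
after add $t5, $t5, 1: $t5=1+1=2
cmp $t5, 4  (cmp 2,4)
blt top: taken
after lw $t0, 0($t7): $t0=M[8]=-6
after and $t3, $t3, $t0: $t3=(-3)&(-6)=-8
after lw $t0, 0($t7): $t0=M[8]=-6
after add $t3, $t3, $t0: $t3=(-8)+(-6)=-14
after lw $t3, 0($t7): $t3=M[8]=-6
after and $t0, $t0, $t3: $t0=(-6)&(-6)=-6
after add $t7, $t7, 4: $t7=8+4=12
after add $t5, $t5, 1: $t5=2+1=3
cmp $t5, 4  (cmp 3,4)
blt top: taken
after lw $t0, 0($t7): $t0=M[12]=23
after and $t3, $t3, $t0: $t3=(-6)&23=18
after lw $t0, 0($t7): $t0=M[12]=23
after add $t3, $t3, $t0: $t3=18+23=41
after lw $t3, 0($t7): $t3=M[12]=23
after and $t0, $t0, $t3: $t0=23&23=23
after add $t7, $t7, 4: $t7=12+4=16
after add $t5, $t5, 1: $t5=3+1=4
cmp $t5, 4  (cmp 4,4)
blt top: not taken
after add $t0, $t0, 6: $t0=23+6=29
sw $t0, (4) → M[4]=29
halt.
Total executed instructions: 47.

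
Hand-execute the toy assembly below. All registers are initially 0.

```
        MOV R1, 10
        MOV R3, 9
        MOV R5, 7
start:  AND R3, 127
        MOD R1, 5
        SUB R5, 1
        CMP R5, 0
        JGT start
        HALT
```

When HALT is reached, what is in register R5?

0

MOV R1, 10 → R1=10
MOV R3, 9 → R3=9
MOV R5, 7 → R5=7
AND R3, 127 → R3=9&127=9
MOD R1, 5 → R1=10%5=0
SUB R5, 1 → R5=7-1=6
CMP R5, 0  (cmp 6,0)
JGT start: taken
AND R3, 127 → R3=9&127=9
MOD R1, 5 → R1=0%5=0
SUB R5, 1 → R5=6-1=5
CMP R5, 0  (cmp 5,0)
JGT start: taken
AND R3, 127 → R3=9&127=9
MOD R1, 5 → R1=0%5=0
SUB R5, 1 → R5=5-1=4
CMP R5, 0  (cmp 4,0)
JGT start: taken
AND R3, 127 → R3=9&127=9
MOD R1, 5 → R1=0%5=0
SUB R5, 1 → R5=4-1=3
CMP R5, 0  (cmp 3,0)
JGT start: taken
AND R3, 127 → R3=9&127=9
MOD R1, 5 → R1=0%5=0
SUB R5, 1 → R5=3-1=2
CMP R5, 0  (cmp 2,0)
JGT start: taken
AND R3, 127 → R3=9&127=9
MOD R1, 5 → R1=0%5=0
SUB R5, 1 → R5=2-1=1
CMP R5, 0  (cmp 1,0)
JGT start: taken
AND R3, 127 → R3=9&127=9
MOD R1, 5 → R1=0%5=0
SUB R5, 1 → R5=1-1=0
CMP R5, 0  (cmp 0,0)
JGT start: not taken
halt.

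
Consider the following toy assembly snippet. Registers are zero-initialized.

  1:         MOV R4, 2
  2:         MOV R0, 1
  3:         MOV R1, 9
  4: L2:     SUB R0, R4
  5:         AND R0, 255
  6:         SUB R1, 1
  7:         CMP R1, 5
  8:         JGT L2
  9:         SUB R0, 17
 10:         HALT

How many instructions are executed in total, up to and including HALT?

25

after MOV R4, 2: R4=2
after MOV R0, 1: R0=1
after MOV R1, 9: R1=9
after SUB R0, R4: R0=1-2=-1
after AND R0, 255: R0=(-1)&255=255
after SUB R1, 1: R1=9-1=8
CMP R1, 5  (cmp 8,5)
JGT L2: taken
after SUB R0, R4: R0=255-2=253
after AND R0, 255: R0=253&255=253
after SUB R1, 1: R1=8-1=7
CMP R1, 5  (cmp 7,5)
JGT L2: taken
after SUB R0, R4: R0=253-2=251
after AND R0, 255: R0=251&255=251
after SUB R1, 1: R1=7-1=6
CMP R1, 5  (cmp 6,5)
JGT L2: taken
after SUB R0, R4: R0=251-2=249
after AND R0, 255: R0=249&255=249
after SUB R1, 1: R1=6-1=5
CMP R1, 5  (cmp 5,5)
JGT L2: not taken
after SUB R0, 17: R0=249-17=232
halt.
Total executed instructions: 25.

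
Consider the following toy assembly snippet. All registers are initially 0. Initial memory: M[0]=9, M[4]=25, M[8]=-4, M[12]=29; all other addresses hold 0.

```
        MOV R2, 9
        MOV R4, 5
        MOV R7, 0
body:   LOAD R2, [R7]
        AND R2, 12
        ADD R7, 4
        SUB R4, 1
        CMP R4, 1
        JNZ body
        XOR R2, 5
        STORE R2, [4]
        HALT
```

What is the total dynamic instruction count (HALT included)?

30

R2=9
R4=5
R7=0
R2=M[0]=9
R2=9&12=8
R7=0+4=4
R4=5-1=4
CMP R4, 1  (cmp 4,1)
JNZ body: taken
R2=M[4]=25
R2=25&12=8
R7=4+4=8
R4=4-1=3
CMP R4, 1  (cmp 3,1)
JNZ body: taken
R2=M[8]=-4
R2=(-4)&12=12
R7=8+4=12
R4=3-1=2
CMP R4, 1  (cmp 2,1)
JNZ body: taken
R2=M[12]=29
R2=29&12=12
R7=12+4=16
R4=2-1=1
CMP R4, 1  (cmp 1,1)
JNZ body: not taken
R2=12^5=9
STORE R2, [4] → M[4]=9
halt.
Total executed instructions: 30.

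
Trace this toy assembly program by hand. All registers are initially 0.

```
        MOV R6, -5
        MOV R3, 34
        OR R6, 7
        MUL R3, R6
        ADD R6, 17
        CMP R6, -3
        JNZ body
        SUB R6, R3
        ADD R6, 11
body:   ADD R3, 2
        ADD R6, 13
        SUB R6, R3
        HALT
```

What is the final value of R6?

R6=-5
R3=34
R6=(-5)|7=-1
R3=34*(-1)=-34
R6=(-1)+17=16
CMP R6, -3  (cmp 16,-3)
JNZ body: taken
R3=(-34)+2=-32
R6=16+13=29
R6=29-(-32)=61
halt.

61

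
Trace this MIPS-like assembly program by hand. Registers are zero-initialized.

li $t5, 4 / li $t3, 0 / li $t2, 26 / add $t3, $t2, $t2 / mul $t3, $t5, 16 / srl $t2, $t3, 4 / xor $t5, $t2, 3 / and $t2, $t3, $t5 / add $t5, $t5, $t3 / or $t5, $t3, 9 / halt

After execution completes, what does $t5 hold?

73

after li $t5, 4: $t5=4
after li $t3, 0: $t3=0
after li $t2, 26: $t2=26
after add $t3, $t2, $t2: $t3=26+26=52
after mul $t3, $t5, 16: $t3=4*16=64
after srl $t2, $t3, 4: $t2=64>>4=4
after xor $t5, $t2, 3: $t5=4^3=7
after and $t2, $t3, $t5: $t2=64&7=0
after add $t5, $t5, $t3: $t5=7+64=71
after or $t5, $t3, 9: $t5=64|9=73
halt.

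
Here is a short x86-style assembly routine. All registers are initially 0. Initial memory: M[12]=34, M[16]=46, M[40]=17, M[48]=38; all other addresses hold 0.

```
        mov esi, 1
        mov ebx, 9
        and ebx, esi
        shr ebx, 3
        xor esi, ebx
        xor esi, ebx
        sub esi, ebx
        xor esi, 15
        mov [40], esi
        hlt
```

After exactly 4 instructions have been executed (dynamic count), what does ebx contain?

esi=1
ebx=9
ebx=9&1=1
ebx=1>>3=0
After step 4: ebx = 0.

0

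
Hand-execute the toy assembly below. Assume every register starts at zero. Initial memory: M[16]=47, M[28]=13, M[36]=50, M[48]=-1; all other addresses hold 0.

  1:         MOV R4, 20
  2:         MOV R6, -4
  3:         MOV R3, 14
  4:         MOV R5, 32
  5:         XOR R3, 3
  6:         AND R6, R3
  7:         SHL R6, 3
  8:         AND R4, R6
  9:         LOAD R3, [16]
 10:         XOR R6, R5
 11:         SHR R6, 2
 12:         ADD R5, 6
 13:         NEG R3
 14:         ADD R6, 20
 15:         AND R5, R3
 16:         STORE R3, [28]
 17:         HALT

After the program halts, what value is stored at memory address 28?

MOV R4, 20 → R4=20
MOV R6, -4 → R6=-4
MOV R3, 14 → R3=14
MOV R5, 32 → R5=32
XOR R3, 3 → R3=14^3=13
AND R6, R3 → R6=(-4)&13=12
SHL R6, 3 → R6=12<<3=96
AND R4, R6 → R4=20&96=0
LOAD R3, [16] → R3=M[16]=47
XOR R6, R5 → R6=96^32=64
SHR R6, 2 → R6=64>>2=16
ADD R5, 6 → R5=32+6=38
NEG R3 → R3=-(47)=-47
ADD R6, 20 → R6=16+20=36
AND R5, R3 → R5=38&(-47)=0
STORE R3, [28] → M[28]=-47
halt.

-47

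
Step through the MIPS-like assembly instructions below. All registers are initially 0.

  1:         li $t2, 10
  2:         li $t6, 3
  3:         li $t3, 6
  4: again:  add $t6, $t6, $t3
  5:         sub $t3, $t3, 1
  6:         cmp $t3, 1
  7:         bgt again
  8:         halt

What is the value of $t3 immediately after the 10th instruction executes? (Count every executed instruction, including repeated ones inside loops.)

$t2=10
$t6=3
$t3=6
$t6=3+6=9
$t3=6-1=5
cmp $t3, 1  (cmp 5,1)
bgt again: taken
$t6=9+5=14
$t3=5-1=4
cmp $t3, 1  (cmp 4,1)
After step 10: $t3 = 4.

4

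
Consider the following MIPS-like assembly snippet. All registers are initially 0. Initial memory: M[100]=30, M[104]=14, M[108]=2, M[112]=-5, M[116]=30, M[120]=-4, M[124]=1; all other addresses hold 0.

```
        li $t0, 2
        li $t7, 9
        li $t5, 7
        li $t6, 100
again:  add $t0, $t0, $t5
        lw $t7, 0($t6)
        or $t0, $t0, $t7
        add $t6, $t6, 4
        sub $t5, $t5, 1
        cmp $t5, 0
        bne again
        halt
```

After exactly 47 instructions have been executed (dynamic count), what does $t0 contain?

-3

li $t0, 2 → $t0=2
li $t7, 9 → $t7=9
li $t5, 7 → $t5=7
li $t6, 100 → $t6=100
add $t0, $t0, $t5 → $t0=2+7=9
lw $t7, 0($t6) → $t7=M[100]=30
or $t0, $t0, $t7 → $t0=9|30=31
add $t6, $t6, 4 → $t6=100+4=104
sub $t5, $t5, 1 → $t5=7-1=6
cmp $t5, 0  (cmp 6,0)
bne again: taken
add $t0, $t0, $t5 → $t0=31+6=37
lw $t7, 0($t6) → $t7=M[104]=14
or $t0, $t0, $t7 → $t0=37|14=47
add $t6, $t6, 4 → $t6=104+4=108
sub $t5, $t5, 1 → $t5=6-1=5
cmp $t5, 0  (cmp 5,0)
bne again: taken
add $t0, $t0, $t5 → $t0=47+5=52
lw $t7, 0($t6) → $t7=M[108]=2
or $t0, $t0, $t7 → $t0=52|2=54
add $t6, $t6, 4 → $t6=108+4=112
sub $t5, $t5, 1 → $t5=5-1=4
cmp $t5, 0  (cmp 4,0)
bne again: taken
add $t0, $t0, $t5 → $t0=54+4=58
lw $t7, 0($t6) → $t7=M[112]=-5
or $t0, $t0, $t7 → $t0=58|(-5)=-5
add $t6, $t6, 4 → $t6=112+4=116
sub $t5, $t5, 1 → $t5=4-1=3
cmp $t5, 0  (cmp 3,0)
bne again: taken
add $t0, $t0, $t5 → $t0=(-5)+3=-2
lw $t7, 0($t6) → $t7=M[116]=30
or $t0, $t0, $t7 → $t0=(-2)|30=-2
add $t6, $t6, 4 → $t6=116+4=120
sub $t5, $t5, 1 → $t5=3-1=2
cmp $t5, 0  (cmp 2,0)
bne again: taken
add $t0, $t0, $t5 → $t0=(-2)+2=0
lw $t7, 0($t6) → $t7=M[120]=-4
or $t0, $t0, $t7 → $t0=0|(-4)=-4
add $t6, $t6, 4 → $t6=120+4=124
sub $t5, $t5, 1 → $t5=2-1=1
cmp $t5, 0  (cmp 1,0)
bne again: taken
add $t0, $t0, $t5 → $t0=(-4)+1=-3
After step 47: $t0 = -3.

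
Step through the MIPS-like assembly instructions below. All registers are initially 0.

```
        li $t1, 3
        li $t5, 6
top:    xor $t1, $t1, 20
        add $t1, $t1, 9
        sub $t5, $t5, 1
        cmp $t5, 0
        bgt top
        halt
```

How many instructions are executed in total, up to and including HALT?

li $t1, 3 → $t1=3
li $t5, 6 → $t5=6
xor $t1, $t1, 20 → $t1=3^20=23
add $t1, $t1, 9 → $t1=23+9=32
sub $t5, $t5, 1 → $t5=6-1=5
cmp $t5, 0  (cmp 5,0)
bgt top: taken
xor $t1, $t1, 20 → $t1=32^20=52
add $t1, $t1, 9 → $t1=52+9=61
sub $t5, $t5, 1 → $t5=5-1=4
cmp $t5, 0  (cmp 4,0)
bgt top: taken
xor $t1, $t1, 20 → $t1=61^20=41
add $t1, $t1, 9 → $t1=41+9=50
sub $t5, $t5, 1 → $t5=4-1=3
cmp $t5, 0  (cmp 3,0)
bgt top: taken
xor $t1, $t1, 20 → $t1=50^20=38
add $t1, $t1, 9 → $t1=38+9=47
sub $t5, $t5, 1 → $t5=3-1=2
cmp $t5, 0  (cmp 2,0)
bgt top: taken
xor $t1, $t1, 20 → $t1=47^20=59
add $t1, $t1, 9 → $t1=59+9=68
sub $t5, $t5, 1 → $t5=2-1=1
cmp $t5, 0  (cmp 1,0)
bgt top: taken
xor $t1, $t1, 20 → $t1=68^20=80
add $t1, $t1, 9 → $t1=80+9=89
sub $t5, $t5, 1 → $t5=1-1=0
cmp $t5, 0  (cmp 0,0)
bgt top: not taken
halt.
Total executed instructions: 33.

33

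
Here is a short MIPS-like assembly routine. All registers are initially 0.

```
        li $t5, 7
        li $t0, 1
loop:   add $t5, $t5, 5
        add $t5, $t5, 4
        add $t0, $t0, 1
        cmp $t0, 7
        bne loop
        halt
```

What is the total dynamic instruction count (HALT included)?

$t5=7
$t0=1
$t5=7+5=12
$t5=12+4=16
$t0=1+1=2
cmp $t0, 7  (cmp 2,7)
bne loop: taken
$t5=16+5=21
$t5=21+4=25
$t0=2+1=3
cmp $t0, 7  (cmp 3,7)
bne loop: taken
$t5=25+5=30
$t5=30+4=34
$t0=3+1=4
cmp $t0, 7  (cmp 4,7)
bne loop: taken
$t5=34+5=39
$t5=39+4=43
$t0=4+1=5
cmp $t0, 7  (cmp 5,7)
bne loop: taken
$t5=43+5=48
$t5=48+4=52
$t0=5+1=6
cmp $t0, 7  (cmp 6,7)
bne loop: taken
$t5=52+5=57
$t5=57+4=61
$t0=6+1=7
cmp $t0, 7  (cmp 7,7)
bne loop: not taken
halt.
Total executed instructions: 33.

33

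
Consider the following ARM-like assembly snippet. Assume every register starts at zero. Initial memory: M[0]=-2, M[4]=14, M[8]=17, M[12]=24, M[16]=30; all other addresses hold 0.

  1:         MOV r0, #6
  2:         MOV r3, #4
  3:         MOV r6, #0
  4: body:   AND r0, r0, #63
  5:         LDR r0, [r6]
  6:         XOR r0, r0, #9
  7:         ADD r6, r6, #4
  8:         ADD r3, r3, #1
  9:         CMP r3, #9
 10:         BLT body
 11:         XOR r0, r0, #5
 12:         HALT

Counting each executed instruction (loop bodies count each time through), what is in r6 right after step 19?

8

r0=6
r3=4
r6=0
r0=6&63=6
r0=M[0]=-2
r0=(-2)^9=-9
r6=0+4=4
r3=4+1=5
CMP r3, #9  (cmp 5,9)
BLT body: taken
r0=(-9)&63=55
r0=M[4]=14
r0=14^9=7
r6=4+4=8
r3=5+1=6
CMP r3, #9  (cmp 6,9)
BLT body: taken
r0=7&63=7
r0=M[8]=17
After step 19: r6 = 8.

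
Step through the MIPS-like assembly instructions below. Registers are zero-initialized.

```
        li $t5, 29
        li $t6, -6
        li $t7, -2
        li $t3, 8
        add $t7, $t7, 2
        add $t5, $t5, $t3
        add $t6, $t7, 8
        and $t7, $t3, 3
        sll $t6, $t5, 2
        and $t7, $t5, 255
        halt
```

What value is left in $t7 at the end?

li $t5, 29 → $t5=29
li $t6, -6 → $t6=-6
li $t7, -2 → $t7=-2
li $t3, 8 → $t3=8
add $t7, $t7, 2 → $t7=(-2)+2=0
add $t5, $t5, $t3 → $t5=29+8=37
add $t6, $t7, 8 → $t6=0+8=8
and $t7, $t3, 3 → $t7=8&3=0
sll $t6, $t5, 2 → $t6=37<<2=148
and $t7, $t5, 255 → $t7=37&255=37
halt.

37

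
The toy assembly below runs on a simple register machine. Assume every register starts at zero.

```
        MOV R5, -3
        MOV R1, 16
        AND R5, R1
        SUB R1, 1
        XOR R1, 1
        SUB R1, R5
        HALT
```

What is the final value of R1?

MOV R5, -3 → R5=-3
MOV R1, 16 → R1=16
AND R5, R1 → R5=(-3)&16=16
SUB R1, 1 → R1=16-1=15
XOR R1, 1 → R1=15^1=14
SUB R1, R5 → R1=14-16=-2
halt.

-2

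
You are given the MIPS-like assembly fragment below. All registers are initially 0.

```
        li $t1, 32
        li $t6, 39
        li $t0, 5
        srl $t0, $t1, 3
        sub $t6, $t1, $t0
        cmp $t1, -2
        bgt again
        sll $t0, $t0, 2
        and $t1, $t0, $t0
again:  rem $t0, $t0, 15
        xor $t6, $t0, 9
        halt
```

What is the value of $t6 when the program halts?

$t1=32
$t6=39
$t0=5
$t0=32>>3=4
$t6=32-4=28
cmp $t1, -2  (cmp 32,-2)
bgt again: taken
$t0=4%15=4
$t6=4^9=13
halt.

13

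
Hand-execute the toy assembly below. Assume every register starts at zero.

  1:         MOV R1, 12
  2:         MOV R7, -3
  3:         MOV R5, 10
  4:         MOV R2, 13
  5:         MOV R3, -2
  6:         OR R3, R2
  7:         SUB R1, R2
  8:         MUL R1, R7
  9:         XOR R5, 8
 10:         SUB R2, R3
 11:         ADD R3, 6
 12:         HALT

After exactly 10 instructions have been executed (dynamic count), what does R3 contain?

-1

MOV R1, 12 → R1=12
MOV R7, -3 → R7=-3
MOV R5, 10 → R5=10
MOV R2, 13 → R2=13
MOV R3, -2 → R3=-2
OR R3, R2 → R3=(-2)|13=-1
SUB R1, R2 → R1=12-13=-1
MUL R1, R7 → R1=(-1)*(-3)=3
XOR R5, 8 → R5=10^8=2
SUB R2, R3 → R2=13-(-1)=14
After step 10: R3 = -1.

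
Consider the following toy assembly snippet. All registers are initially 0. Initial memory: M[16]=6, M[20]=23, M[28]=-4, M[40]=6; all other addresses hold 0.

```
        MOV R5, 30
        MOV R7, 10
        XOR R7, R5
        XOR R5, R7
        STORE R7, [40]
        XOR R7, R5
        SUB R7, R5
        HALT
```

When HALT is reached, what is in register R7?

20

MOV R5, 30 → R5=30
MOV R7, 10 → R7=10
XOR R7, R5 → R7=10^30=20
XOR R5, R7 → R5=30^20=10
STORE R7, [40] → M[40]=20
XOR R7, R5 → R7=20^10=30
SUB R7, R5 → R7=30-10=20
halt.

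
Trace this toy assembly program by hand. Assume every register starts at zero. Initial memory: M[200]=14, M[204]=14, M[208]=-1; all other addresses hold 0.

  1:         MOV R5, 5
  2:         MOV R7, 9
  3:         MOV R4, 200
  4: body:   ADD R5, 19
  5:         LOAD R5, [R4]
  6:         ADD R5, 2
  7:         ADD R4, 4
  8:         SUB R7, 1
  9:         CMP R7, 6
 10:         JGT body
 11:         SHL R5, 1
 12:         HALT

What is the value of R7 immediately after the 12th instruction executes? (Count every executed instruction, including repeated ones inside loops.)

8

after MOV R5, 5: R5=5
after MOV R7, 9: R7=9
after MOV R4, 200: R4=200
after ADD R5, 19: R5=5+19=24
after LOAD R5, [R4]: R5=M[200]=14
after ADD R5, 2: R5=14+2=16
after ADD R4, 4: R4=200+4=204
after SUB R7, 1: R7=9-1=8
CMP R7, 6  (cmp 8,6)
JGT body: taken
after ADD R5, 19: R5=16+19=35
after LOAD R5, [R4]: R5=M[204]=14
After step 12: R7 = 8.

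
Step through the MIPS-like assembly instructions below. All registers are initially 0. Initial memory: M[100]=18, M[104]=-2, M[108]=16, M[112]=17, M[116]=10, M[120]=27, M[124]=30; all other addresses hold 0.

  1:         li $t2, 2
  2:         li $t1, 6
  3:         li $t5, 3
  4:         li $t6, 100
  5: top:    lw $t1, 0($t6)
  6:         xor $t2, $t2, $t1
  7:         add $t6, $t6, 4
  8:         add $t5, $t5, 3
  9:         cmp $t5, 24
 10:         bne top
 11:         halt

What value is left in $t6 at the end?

128

after li $t2, 2: $t2=2
after li $t1, 6: $t1=6
after li $t5, 3: $t5=3
after li $t6, 100: $t6=100
after lw $t1, 0($t6): $t1=M[100]=18
after xor $t2, $t2, $t1: $t2=2^18=16
after add $t6, $t6, 4: $t6=100+4=104
after add $t5, $t5, 3: $t5=3+3=6
cmp $t5, 24  (cmp 6,24)
bne top: taken
after lw $t1, 0($t6): $t1=M[104]=-2
after xor $t2, $t2, $t1: $t2=16^(-2)=-18
after add $t6, $t6, 4: $t6=104+4=108
after add $t5, $t5, 3: $t5=6+3=9
cmp $t5, 24  (cmp 9,24)
bne top: taken
after lw $t1, 0($t6): $t1=M[108]=16
after xor $t2, $t2, $t1: $t2=(-18)^16=-2
after add $t6, $t6, 4: $t6=108+4=112
after add $t5, $t5, 3: $t5=9+3=12
cmp $t5, 24  (cmp 12,24)
bne top: taken
after lw $t1, 0($t6): $t1=M[112]=17
after xor $t2, $t2, $t1: $t2=(-2)^17=-17
after add $t6, $t6, 4: $t6=112+4=116
after add $t5, $t5, 3: $t5=12+3=15
cmp $t5, 24  (cmp 15,24)
bne top: taken
after lw $t1, 0($t6): $t1=M[116]=10
after xor $t2, $t2, $t1: $t2=(-17)^10=-27
after add $t6, $t6, 4: $t6=116+4=120
after add $t5, $t5, 3: $t5=15+3=18
cmp $t5, 24  (cmp 18,24)
bne top: taken
after lw $t1, 0($t6): $t1=M[120]=27
after xor $t2, $t2, $t1: $t2=(-27)^27=-2
after add $t6, $t6, 4: $t6=120+4=124
after add $t5, $t5, 3: $t5=18+3=21
cmp $t5, 24  (cmp 21,24)
bne top: taken
after lw $t1, 0($t6): $t1=M[124]=30
after xor $t2, $t2, $t1: $t2=(-2)^30=-32
after add $t6, $t6, 4: $t6=124+4=128
after add $t5, $t5, 3: $t5=21+3=24
cmp $t5, 24  (cmp 24,24)
bne top: not taken
halt.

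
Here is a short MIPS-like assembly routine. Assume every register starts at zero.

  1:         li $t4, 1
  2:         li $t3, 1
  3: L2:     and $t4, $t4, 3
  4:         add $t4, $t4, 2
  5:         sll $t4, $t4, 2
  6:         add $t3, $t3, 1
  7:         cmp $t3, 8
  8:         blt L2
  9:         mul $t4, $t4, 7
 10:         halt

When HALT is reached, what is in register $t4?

li $t4, 1 → $t4=1
li $t3, 1 → $t3=1
and $t4, $t4, 3 → $t4=1&3=1
add $t4, $t4, 2 → $t4=1+2=3
sll $t4, $t4, 2 → $t4=3<<2=12
add $t3, $t3, 1 → $t3=1+1=2
cmp $t3, 8  (cmp 2,8)
blt L2: taken
and $t4, $t4, 3 → $t4=12&3=0
add $t4, $t4, 2 → $t4=0+2=2
sll $t4, $t4, 2 → $t4=2<<2=8
add $t3, $t3, 1 → $t3=2+1=3
cmp $t3, 8  (cmp 3,8)
blt L2: taken
and $t4, $t4, 3 → $t4=8&3=0
add $t4, $t4, 2 → $t4=0+2=2
sll $t4, $t4, 2 → $t4=2<<2=8
add $t3, $t3, 1 → $t3=3+1=4
cmp $t3, 8  (cmp 4,8)
blt L2: taken
and $t4, $t4, 3 → $t4=8&3=0
add $t4, $t4, 2 → $t4=0+2=2
sll $t4, $t4, 2 → $t4=2<<2=8
add $t3, $t3, 1 → $t3=4+1=5
cmp $t3, 8  (cmp 5,8)
blt L2: taken
and $t4, $t4, 3 → $t4=8&3=0
add $t4, $t4, 2 → $t4=0+2=2
sll $t4, $t4, 2 → $t4=2<<2=8
add $t3, $t3, 1 → $t3=5+1=6
cmp $t3, 8  (cmp 6,8)
blt L2: taken
and $t4, $t4, 3 → $t4=8&3=0
add $t4, $t4, 2 → $t4=0+2=2
sll $t4, $t4, 2 → $t4=2<<2=8
add $t3, $t3, 1 → $t3=6+1=7
cmp $t3, 8  (cmp 7,8)
blt L2: taken
and $t4, $t4, 3 → $t4=8&3=0
add $t4, $t4, 2 → $t4=0+2=2
sll $t4, $t4, 2 → $t4=2<<2=8
add $t3, $t3, 1 → $t3=7+1=8
cmp $t3, 8  (cmp 8,8)
blt L2: not taken
mul $t4, $t4, 7 → $t4=8*7=56
halt.

56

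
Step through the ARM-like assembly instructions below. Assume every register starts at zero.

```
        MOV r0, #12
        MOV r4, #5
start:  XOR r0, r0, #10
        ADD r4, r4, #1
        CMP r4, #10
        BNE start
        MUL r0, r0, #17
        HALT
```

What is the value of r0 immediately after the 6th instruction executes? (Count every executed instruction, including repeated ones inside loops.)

r0=12
r4=5
r0=12^10=6
r4=5+1=6
CMP r4, #10  (cmp 6,10)
BNE start: taken
After step 6: r0 = 6.

6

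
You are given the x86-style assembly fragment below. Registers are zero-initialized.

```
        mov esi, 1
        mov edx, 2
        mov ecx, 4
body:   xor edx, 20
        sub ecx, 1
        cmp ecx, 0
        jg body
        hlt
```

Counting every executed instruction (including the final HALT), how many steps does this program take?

20

esi=1
edx=2
ecx=4
edx=2^20=22
ecx=4-1=3
cmp ecx, 0  (cmp 3,0)
jg body: taken
edx=22^20=2
ecx=3-1=2
cmp ecx, 0  (cmp 2,0)
jg body: taken
edx=2^20=22
ecx=2-1=1
cmp ecx, 0  (cmp 1,0)
jg body: taken
edx=22^20=2
ecx=1-1=0
cmp ecx, 0  (cmp 0,0)
jg body: not taken
halt.
Total executed instructions: 20.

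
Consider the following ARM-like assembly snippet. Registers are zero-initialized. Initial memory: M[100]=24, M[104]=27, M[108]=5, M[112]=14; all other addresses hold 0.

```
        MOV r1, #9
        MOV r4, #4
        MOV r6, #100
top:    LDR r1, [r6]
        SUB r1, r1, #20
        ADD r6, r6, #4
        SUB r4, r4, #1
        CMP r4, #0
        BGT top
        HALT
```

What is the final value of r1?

after MOV r1, #9: r1=9
after MOV r4, #4: r4=4
after MOV r6, #100: r6=100
after LDR r1, [r6]: r1=M[100]=24
after SUB r1, r1, #20: r1=24-20=4
after ADD r6, r6, #4: r6=100+4=104
after SUB r4, r4, #1: r4=4-1=3
CMP r4, #0  (cmp 3,0)
BGT top: taken
after LDR r1, [r6]: r1=M[104]=27
after SUB r1, r1, #20: r1=27-20=7
after ADD r6, r6, #4: r6=104+4=108
after SUB r4, r4, #1: r4=3-1=2
CMP r4, #0  (cmp 2,0)
BGT top: taken
after LDR r1, [r6]: r1=M[108]=5
after SUB r1, r1, #20: r1=5-20=-15
after ADD r6, r6, #4: r6=108+4=112
after SUB r4, r4, #1: r4=2-1=1
CMP r4, #0  (cmp 1,0)
BGT top: taken
after LDR r1, [r6]: r1=M[112]=14
after SUB r1, r1, #20: r1=14-20=-6
after ADD r6, r6, #4: r6=112+4=116
after SUB r4, r4, #1: r4=1-1=0
CMP r4, #0  (cmp 0,0)
BGT top: not taken
halt.

-6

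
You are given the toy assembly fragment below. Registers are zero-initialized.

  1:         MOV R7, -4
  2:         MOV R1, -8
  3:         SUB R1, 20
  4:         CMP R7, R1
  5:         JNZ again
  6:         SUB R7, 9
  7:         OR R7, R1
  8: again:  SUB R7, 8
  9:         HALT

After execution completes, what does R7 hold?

-12

after MOV R7, -4: R7=-4
after MOV R1, -8: R1=-8
after SUB R1, 20: R1=(-8)-20=-28
CMP R7, R1  (cmp -4,-28)
JNZ again: taken
after SUB R7, 8: R7=(-4)-8=-12
halt.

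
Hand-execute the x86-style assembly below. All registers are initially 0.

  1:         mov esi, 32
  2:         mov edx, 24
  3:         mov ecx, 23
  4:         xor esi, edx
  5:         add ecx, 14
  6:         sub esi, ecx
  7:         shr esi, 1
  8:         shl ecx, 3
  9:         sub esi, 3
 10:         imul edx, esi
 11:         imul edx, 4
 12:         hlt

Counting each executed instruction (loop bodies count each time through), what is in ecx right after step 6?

37

mov esi, 32 → esi=32
mov edx, 24 → edx=24
mov ecx, 23 → ecx=23
xor esi, edx → esi=32^24=56
add ecx, 14 → ecx=23+14=37
sub esi, ecx → esi=56-37=19
After step 6: ecx = 37.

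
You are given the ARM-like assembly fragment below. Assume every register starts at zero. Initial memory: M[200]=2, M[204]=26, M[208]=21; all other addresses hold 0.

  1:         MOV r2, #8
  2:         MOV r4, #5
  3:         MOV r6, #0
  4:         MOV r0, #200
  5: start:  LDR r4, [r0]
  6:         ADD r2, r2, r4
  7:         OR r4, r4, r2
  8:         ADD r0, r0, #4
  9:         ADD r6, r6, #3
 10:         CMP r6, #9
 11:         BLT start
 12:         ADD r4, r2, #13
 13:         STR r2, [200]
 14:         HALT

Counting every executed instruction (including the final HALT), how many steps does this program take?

28

r2=8
r4=5
r6=0
r0=200
r4=M[200]=2
r2=8+2=10
r4=2|10=10
r0=200+4=204
r6=0+3=3
CMP r6, #9  (cmp 3,9)
BLT start: taken
r4=M[204]=26
r2=10+26=36
r4=26|36=62
r0=204+4=208
r6=3+3=6
CMP r6, #9  (cmp 6,9)
BLT start: taken
r4=M[208]=21
r2=36+21=57
r4=21|57=61
r0=208+4=212
r6=6+3=9
CMP r6, #9  (cmp 9,9)
BLT start: not taken
r4=57+13=70
STR r2, [200] → M[200]=57
halt.
Total executed instructions: 28.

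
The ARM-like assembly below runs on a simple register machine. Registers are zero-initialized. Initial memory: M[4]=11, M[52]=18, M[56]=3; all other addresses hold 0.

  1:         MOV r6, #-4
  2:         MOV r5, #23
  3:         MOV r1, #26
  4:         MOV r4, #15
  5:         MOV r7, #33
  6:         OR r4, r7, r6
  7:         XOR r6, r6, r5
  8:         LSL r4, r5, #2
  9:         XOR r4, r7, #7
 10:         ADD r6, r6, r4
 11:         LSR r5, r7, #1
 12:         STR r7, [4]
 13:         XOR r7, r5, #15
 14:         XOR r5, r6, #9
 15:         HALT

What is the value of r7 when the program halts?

MOV r6, #-4 → r6=-4
MOV r5, #23 → r5=23
MOV r1, #26 → r1=26
MOV r4, #15 → r4=15
MOV r7, #33 → r7=33
OR r4, r7, r6 → r4=33|(-4)=-3
XOR r6, r6, r5 → r6=(-4)^23=-21
LSL r4, r5, #2 → r4=23<<2=92
XOR r4, r7, #7 → r4=33^7=38
ADD r6, r6, r4 → r6=(-21)+38=17
LSR r5, r7, #1 → r5=33>>1=16
STR r7, [4] → M[4]=33
XOR r7, r5, #15 → r7=16^15=31
XOR r5, r6, #9 → r5=17^9=24
halt.

31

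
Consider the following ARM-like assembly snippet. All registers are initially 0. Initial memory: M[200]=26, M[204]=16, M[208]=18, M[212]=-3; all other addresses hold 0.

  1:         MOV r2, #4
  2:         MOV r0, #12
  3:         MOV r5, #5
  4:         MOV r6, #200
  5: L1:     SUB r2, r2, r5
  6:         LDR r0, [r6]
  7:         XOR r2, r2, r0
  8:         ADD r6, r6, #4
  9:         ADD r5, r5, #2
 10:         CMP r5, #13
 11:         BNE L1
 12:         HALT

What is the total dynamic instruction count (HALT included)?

33

r2=4
r0=12
r5=5
r6=200
r2=4-5=-1
r0=M[200]=26
r2=(-1)^26=-27
r6=200+4=204
r5=5+2=7
CMP r5, #13  (cmp 7,13)
BNE L1: taken
r2=(-27)-7=-34
r0=M[204]=16
r2=(-34)^16=-50
r6=204+4=208
r5=7+2=9
CMP r5, #13  (cmp 9,13)
BNE L1: taken
r2=(-50)-9=-59
r0=M[208]=18
r2=(-59)^18=-41
r6=208+4=212
r5=9+2=11
CMP r5, #13  (cmp 11,13)
BNE L1: taken
r2=(-41)-11=-52
r0=M[212]=-3
r2=(-52)^(-3)=49
r6=212+4=216
r5=11+2=13
CMP r5, #13  (cmp 13,13)
BNE L1: not taken
halt.
Total executed instructions: 33.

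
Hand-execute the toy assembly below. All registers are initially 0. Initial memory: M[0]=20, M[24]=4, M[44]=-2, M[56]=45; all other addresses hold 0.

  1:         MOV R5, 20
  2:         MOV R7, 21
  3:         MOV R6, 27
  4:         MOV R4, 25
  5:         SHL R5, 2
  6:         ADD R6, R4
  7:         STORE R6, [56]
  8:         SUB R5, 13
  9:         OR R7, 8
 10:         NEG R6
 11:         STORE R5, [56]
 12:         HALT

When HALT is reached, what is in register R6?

-52

MOV R5, 20 → R5=20
MOV R7, 21 → R7=21
MOV R6, 27 → R6=27
MOV R4, 25 → R4=25
SHL R5, 2 → R5=20<<2=80
ADD R6, R4 → R6=27+25=52
STORE R6, [56] → M[56]=52
SUB R5, 13 → R5=80-13=67
OR R7, 8 → R7=21|8=29
NEG R6 → R6=-(52)=-52
STORE R5, [56] → M[56]=67
halt.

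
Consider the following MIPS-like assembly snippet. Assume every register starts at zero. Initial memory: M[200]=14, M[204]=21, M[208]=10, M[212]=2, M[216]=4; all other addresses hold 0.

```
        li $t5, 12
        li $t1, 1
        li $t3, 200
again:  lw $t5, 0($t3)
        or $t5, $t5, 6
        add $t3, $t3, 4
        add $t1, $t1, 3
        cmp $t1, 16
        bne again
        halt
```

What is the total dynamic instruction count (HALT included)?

34

after li $t5, 12: $t5=12
after li $t1, 1: $t1=1
after li $t3, 200: $t3=200
after lw $t5, 0($t3): $t5=M[200]=14
after or $t5, $t5, 6: $t5=14|6=14
after add $t3, $t3, 4: $t3=200+4=204
after add $t1, $t1, 3: $t1=1+3=4
cmp $t1, 16  (cmp 4,16)
bne again: taken
after lw $t5, 0($t3): $t5=M[204]=21
after or $t5, $t5, 6: $t5=21|6=23
after add $t3, $t3, 4: $t3=204+4=208
after add $t1, $t1, 3: $t1=4+3=7
cmp $t1, 16  (cmp 7,16)
bne again: taken
after lw $t5, 0($t3): $t5=M[208]=10
after or $t5, $t5, 6: $t5=10|6=14
after add $t3, $t3, 4: $t3=208+4=212
after add $t1, $t1, 3: $t1=7+3=10
cmp $t1, 16  (cmp 10,16)
bne again: taken
after lw $t5, 0($t3): $t5=M[212]=2
after or $t5, $t5, 6: $t5=2|6=6
after add $t3, $t3, 4: $t3=212+4=216
after add $t1, $t1, 3: $t1=10+3=13
cmp $t1, 16  (cmp 13,16)
bne again: taken
after lw $t5, 0($t3): $t5=M[216]=4
after or $t5, $t5, 6: $t5=4|6=6
after add $t3, $t3, 4: $t3=216+4=220
after add $t1, $t1, 3: $t1=13+3=16
cmp $t1, 16  (cmp 16,16)
bne again: not taken
halt.
Total executed instructions: 34.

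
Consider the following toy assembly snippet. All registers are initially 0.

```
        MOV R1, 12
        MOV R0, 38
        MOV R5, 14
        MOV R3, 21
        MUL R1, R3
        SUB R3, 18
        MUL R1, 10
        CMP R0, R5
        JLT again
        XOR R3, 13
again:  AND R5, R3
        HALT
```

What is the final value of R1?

2520

R1=12
R0=38
R5=14
R3=21
R1=12*21=252
R3=21-18=3
R1=252*10=2520
CMP R0, R5  (cmp 38,14)
JLT again: not taken
R3=3^13=14
R5=14&14=14
halt.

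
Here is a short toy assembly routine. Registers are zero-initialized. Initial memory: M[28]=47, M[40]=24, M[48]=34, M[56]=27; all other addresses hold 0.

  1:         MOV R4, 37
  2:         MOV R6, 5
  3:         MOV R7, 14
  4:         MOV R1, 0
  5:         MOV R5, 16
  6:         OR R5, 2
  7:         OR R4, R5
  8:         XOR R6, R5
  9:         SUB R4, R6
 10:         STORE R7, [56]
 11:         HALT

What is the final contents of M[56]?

14

after MOV R4, 37: R4=37
after MOV R6, 5: R6=5
after MOV R7, 14: R7=14
after MOV R1, 0: R1=0
after MOV R5, 16: R5=16
after OR R5, 2: R5=16|2=18
after OR R4, R5: R4=37|18=55
after XOR R6, R5: R6=5^18=23
after SUB R4, R6: R4=55-23=32
STORE R7, [56] → M[56]=14
halt.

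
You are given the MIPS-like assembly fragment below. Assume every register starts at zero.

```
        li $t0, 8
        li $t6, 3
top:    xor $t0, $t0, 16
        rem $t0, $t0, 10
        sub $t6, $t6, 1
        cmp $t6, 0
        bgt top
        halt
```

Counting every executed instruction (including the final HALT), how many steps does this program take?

li $t0, 8 → $t0=8
li $t6, 3 → $t6=3
xor $t0, $t0, 16 → $t0=8^16=24
rem $t0, $t0, 10 → $t0=24%10=4
sub $t6, $t6, 1 → $t6=3-1=2
cmp $t6, 0  (cmp 2,0)
bgt top: taken
xor $t0, $t0, 16 → $t0=4^16=20
rem $t0, $t0, 10 → $t0=20%10=0
sub $t6, $t6, 1 → $t6=2-1=1
cmp $t6, 0  (cmp 1,0)
bgt top: taken
xor $t0, $t0, 16 → $t0=0^16=16
rem $t0, $t0, 10 → $t0=16%10=6
sub $t6, $t6, 1 → $t6=1-1=0
cmp $t6, 0  (cmp 0,0)
bgt top: not taken
halt.
Total executed instructions: 18.

18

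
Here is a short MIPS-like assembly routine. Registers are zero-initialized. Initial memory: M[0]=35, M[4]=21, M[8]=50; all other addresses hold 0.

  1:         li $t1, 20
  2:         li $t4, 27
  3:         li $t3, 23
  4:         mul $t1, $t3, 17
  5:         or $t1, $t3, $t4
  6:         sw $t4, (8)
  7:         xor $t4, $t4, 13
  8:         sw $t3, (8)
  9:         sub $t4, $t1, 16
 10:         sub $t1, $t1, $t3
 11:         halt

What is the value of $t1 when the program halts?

8

after li $t1, 20: $t1=20
after li $t4, 27: $t4=27
after li $t3, 23: $t3=23
after mul $t1, $t3, 17: $t1=23*17=391
after or $t1, $t3, $t4: $t1=23|27=31
sw $t4, (8) → M[8]=27
after xor $t4, $t4, 13: $t4=27^13=22
sw $t3, (8) → M[8]=23
after sub $t4, $t1, 16: $t4=31-16=15
after sub $t1, $t1, $t3: $t1=31-23=8
halt.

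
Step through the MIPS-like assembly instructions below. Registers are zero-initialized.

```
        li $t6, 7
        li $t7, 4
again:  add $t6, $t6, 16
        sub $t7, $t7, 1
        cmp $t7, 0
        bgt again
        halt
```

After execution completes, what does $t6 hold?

71

li $t6, 7 → $t6=7
li $t7, 4 → $t7=4
add $t6, $t6, 16 → $t6=7+16=23
sub $t7, $t7, 1 → $t7=4-1=3
cmp $t7, 0  (cmp 3,0)
bgt again: taken
add $t6, $t6, 16 → $t6=23+16=39
sub $t7, $t7, 1 → $t7=3-1=2
cmp $t7, 0  (cmp 2,0)
bgt again: taken
add $t6, $t6, 16 → $t6=39+16=55
sub $t7, $t7, 1 → $t7=2-1=1
cmp $t7, 0  (cmp 1,0)
bgt again: taken
add $t6, $t6, 16 → $t6=55+16=71
sub $t7, $t7, 1 → $t7=1-1=0
cmp $t7, 0  (cmp 0,0)
bgt again: not taken
halt.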